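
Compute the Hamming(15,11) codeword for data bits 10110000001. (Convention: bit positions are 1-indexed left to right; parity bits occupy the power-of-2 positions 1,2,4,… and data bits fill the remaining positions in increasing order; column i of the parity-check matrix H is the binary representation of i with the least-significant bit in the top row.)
Codeword c = d · G (mod 2), d = 10110000001:
  c[0] = d·G[:,0] = (10110000001)·(11011010101) mod 2 = 1+0+0+1+0+0+0+0+0+0+1 mod 2 = 1
  c[1] = d·G[:,1] = (10110000001)·(10110110011) mod 2 = 1+0+1+1+0+0+0+0+0+0+1 mod 2 = 0
  c[2] = d·G[:,2] = (10110000001)·(10000000000) mod 2 = 1+0+0+0+0+0+0+0+0+0+0 mod 2 = 1
  c[3] = d·G[:,3] = (10110000001)·(01110001111) mod 2 = 0+0+1+1+0+0+0+0+0+0+1 mod 2 = 1
  c[4] = d·G[:,4] = (10110000001)·(01000000000) mod 2 = 0+0+0+0+0+0+0+0+0+0+0 mod 2 = 0
  c[5] = d·G[:,5] = (10110000001)·(00100000000) mod 2 = 0+0+1+0+0+0+0+0+0+0+0 mod 2 = 1
  c[6] = d·G[:,6] = (10110000001)·(00010000000) mod 2 = 0+0+0+1+0+0+0+0+0+0+0 mod 2 = 1
  c[7] = d·G[:,7] = (10110000001)·(00001111111) mod 2 = 0+0+0+0+0+0+0+0+0+0+1 mod 2 = 1
  c[8] = d·G[:,8] = (10110000001)·(00001000000) mod 2 = 0+0+0+0+0+0+0+0+0+0+0 mod 2 = 0
  c[9] = d·G[:,9] = (10110000001)·(00000100000) mod 2 = 0+0+0+0+0+0+0+0+0+0+0 mod 2 = 0
  c[10] = d·G[:,10] = (10110000001)·(00000010000) mod 2 = 0+0+0+0+0+0+0+0+0+0+0 mod 2 = 0
  c[11] = d·G[:,11] = (10110000001)·(00000001000) mod 2 = 0+0+0+0+0+0+0+0+0+0+0 mod 2 = 0
  c[12] = d·G[:,12] = (10110000001)·(00000000100) mod 2 = 0+0+0+0+0+0+0+0+0+0+0 mod 2 = 0
  c[13] = d·G[:,13] = (10110000001)·(00000000010) mod 2 = 0+0+0+0+0+0+0+0+0+0+0 mod 2 = 0
  c[14] = d·G[:,14] = (10110000001)·(00000000001) mod 2 = 0+0+0+0+0+0+0+0+0+0+1 mod 2 = 1
Codeword = 101101110000001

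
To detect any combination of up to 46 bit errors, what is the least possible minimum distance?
Detecting e errors requires d_min ≥ e + 1 = 46 + 1 = 47.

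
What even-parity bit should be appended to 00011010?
Sum of data bits: 0+0+0+1+1+0+1+0 = 3.
3 mod 2 = 1, so parity bit = 1.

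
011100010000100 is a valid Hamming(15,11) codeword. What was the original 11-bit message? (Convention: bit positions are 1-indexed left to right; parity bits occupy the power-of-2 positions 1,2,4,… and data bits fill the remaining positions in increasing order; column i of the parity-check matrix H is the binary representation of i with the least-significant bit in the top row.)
Parity bits occupy power-of-2 positions; data bits are at positions {3,5,6,7,9,10,11,12,13,14,15} (1-indexed).
Extract: c[3]=1 c[5]=0 c[6]=0 c[7]=0 c[9]=0 c[10]=0 c[11]=0 c[12]=0 c[13]=1 c[14]=0 c[15]=0
Data = 10000000100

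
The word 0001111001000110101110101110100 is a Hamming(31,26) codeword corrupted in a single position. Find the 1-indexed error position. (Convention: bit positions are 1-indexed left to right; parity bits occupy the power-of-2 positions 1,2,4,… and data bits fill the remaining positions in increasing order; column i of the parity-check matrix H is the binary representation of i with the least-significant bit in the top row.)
Syndrome s = H · r^T (mod 2), r = 0001111001000110101110101110100:
  s[0] = (1010101010101010101010101010101)·(0001111001000110101110101110100) mod 2 = 0+0+0+0+1+0+1+0+0+0+0+0+0+0+1+0+1+0+1+0+1+0+1+0+1+0+1+0+1+0+0 mod 2 = 0
  s[1] = (0110011001100110011001100110011)·(0001111001000110101110101110100) mod 2 = 0+0+0+0+0+1+1+0+0+1+0+0+0+1+1+0+0+0+1+0+0+0+1+0+0+1+1+0+0+0+0 mod 2 = 1
  s[2] = (0001111000011110000111100001111)·(0001111001000110101110101110100) mod 2 = 0+0+0+1+1+1+1+0+0+0+0+0+0+1+1+0+0+0+0+1+1+0+1+0+0+0+0+0+1+0+0 mod 2 = 0
  s[3] = (0000000111111110000000011111111)·(0001111001000110101110101110100) mod 2 = 0+0+0+0+0+0+0+0+0+1+0+0+0+1+1+0+0+0+0+0+0+0+0+0+1+1+1+0+1+0+0 mod 2 = 1
  s[4] = (0000000000000001111111111111111)·(0001111001000110101110101110100) mod 2 = 0+0+0+0+0+0+0+0+0+0+0+0+0+0+0+0+1+0+1+1+1+0+1+0+1+1+1+0+1+0+0 mod 2 = 1
Syndrome = 01011
Column i of H is the binary representation of i, so the syndrome is the binary index of the flipped bit.
Read s = 01011 with s[0] as LSB: 0·2^0 + 1·2^1 + 0·2^2 + 1·2^3 + 1·2^4 = 26.
Error is at bit position 26.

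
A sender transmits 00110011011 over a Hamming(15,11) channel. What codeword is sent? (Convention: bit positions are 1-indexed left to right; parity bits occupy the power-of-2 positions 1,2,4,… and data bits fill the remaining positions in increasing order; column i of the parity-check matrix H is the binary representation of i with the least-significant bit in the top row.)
Codeword c = d · G (mod 2), d = 00110011011:
  c[0] = d·G[:,0] = (00110011011)·(11011010101) mod 2 = 0+0+0+1+0+0+1+0+0+0+1 mod 2 = 1
  c[1] = d·G[:,1] = (00110011011)·(10110110011) mod 2 = 0+0+1+1+0+0+1+0+0+1+1 mod 2 = 1
  c[2] = d·G[:,2] = (00110011011)·(10000000000) mod 2 = 0+0+0+0+0+0+0+0+0+0+0 mod 2 = 0
  c[3] = d·G[:,3] = (00110011011)·(01110001111) mod 2 = 0+0+1+1+0+0+0+1+0+1+1 mod 2 = 1
  c[4] = d·G[:,4] = (00110011011)·(01000000000) mod 2 = 0+0+0+0+0+0+0+0+0+0+0 mod 2 = 0
  c[5] = d·G[:,5] = (00110011011)·(00100000000) mod 2 = 0+0+1+0+0+0+0+0+0+0+0 mod 2 = 1
  c[6] = d·G[:,6] = (00110011011)·(00010000000) mod 2 = 0+0+0+1+0+0+0+0+0+0+0 mod 2 = 1
  c[7] = d·G[:,7] = (00110011011)·(00001111111) mod 2 = 0+0+0+0+0+0+1+1+0+1+1 mod 2 = 0
  c[8] = d·G[:,8] = (00110011011)·(00001000000) mod 2 = 0+0+0+0+0+0+0+0+0+0+0 mod 2 = 0
  c[9] = d·G[:,9] = (00110011011)·(00000100000) mod 2 = 0+0+0+0+0+0+0+0+0+0+0 mod 2 = 0
  c[10] = d·G[:,10] = (00110011011)·(00000010000) mod 2 = 0+0+0+0+0+0+1+0+0+0+0 mod 2 = 1
  c[11] = d·G[:,11] = (00110011011)·(00000001000) mod 2 = 0+0+0+0+0+0+0+1+0+0+0 mod 2 = 1
  c[12] = d·G[:,12] = (00110011011)·(00000000100) mod 2 = 0+0+0+0+0+0+0+0+0+0+0 mod 2 = 0
  c[13] = d·G[:,13] = (00110011011)·(00000000010) mod 2 = 0+0+0+0+0+0+0+0+0+1+0 mod 2 = 1
  c[14] = d·G[:,14] = (00110011011)·(00000000001) mod 2 = 0+0+0+0+0+0+0+0+0+0+1 mod 2 = 1
Codeword = 110101100011011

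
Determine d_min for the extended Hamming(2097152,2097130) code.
d_min = 4 (adding an overall parity bit to Hamming(2097151,2097130) raises d_min from 3 to 4).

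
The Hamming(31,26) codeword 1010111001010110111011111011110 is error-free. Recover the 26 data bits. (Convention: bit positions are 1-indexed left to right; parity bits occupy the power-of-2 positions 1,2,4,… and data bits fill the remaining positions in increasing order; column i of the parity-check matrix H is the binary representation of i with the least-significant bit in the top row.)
Parity bits occupy power-of-2 positions; data bits are at positions {3,5,6,7,9,10,11,12,13,14,15,17,18,19,20,21,22,23,24,25,26,27,28,29,30,31} (1-indexed).
Extract: c[3]=1 c[5]=1 c[6]=1 c[7]=1 c[9]=0 c[10]=1 c[11]=0 c[12]=1 c[13]=0 c[14]=1 c[15]=1 c[17]=1 c[18]=1 c[19]=1 c[20]=0 c[21]=1 c[22]=1 c[23]=1 c[24]=1 c[25]=1 c[26]=0 c[27]=1 c[28]=1 c[29]=1 c[30]=1 c[31]=0
Data = 11110101011111011111011110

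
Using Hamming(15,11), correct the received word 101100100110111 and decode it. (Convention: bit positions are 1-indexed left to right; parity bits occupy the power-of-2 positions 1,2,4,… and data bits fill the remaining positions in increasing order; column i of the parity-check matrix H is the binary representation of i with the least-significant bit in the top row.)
Syndrome s = H · r^T (mod 2), r = 101100100110111:
  s[0] = (101010101010101)·(101100100110111) mod 2 = 1+0+1+0+0+0+1+0+0+0+1+0+1+0+1 mod 2 = 0
  s[1] = (011001100110011)·(101100100110111) mod 2 = 0+0+1+0+0+0+1+0+0+1+1+0+0+1+1 mod 2 = 0
  s[2] = (000111100001111)·(101100100110111) mod 2 = 0+0+0+1+0+0+1+0+0+0+0+0+1+1+1 mod 2 = 1
  s[3] = (000000011111111)·(101100100110111) mod 2 = 0+0+0+0+0+0+0+0+0+1+1+0+1+1+1 mod 2 = 1
Syndrome = 0011
Column 12 of H equals this syndrome → error at bit 12 (1-indexed).
Flip bit 12: 101100100110111 → 101100100111111
Extract data bits at positions {3,5,6,7,9,10,11,12,13,14,15}: 10010111111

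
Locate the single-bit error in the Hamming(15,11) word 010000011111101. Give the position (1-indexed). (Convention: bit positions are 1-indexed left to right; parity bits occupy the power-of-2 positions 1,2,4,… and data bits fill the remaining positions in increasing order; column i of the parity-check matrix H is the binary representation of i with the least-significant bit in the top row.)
Syndrome s = H · r^T (mod 2), r = 010000011111101:
  s[0] = (101010101010101)·(010000011111101) mod 2 = 0+0+0+0+0+0+0+0+1+0+1+0+1+0+1 mod 2 = 0
  s[1] = (011001100110011)·(010000011111101) mod 2 = 0+1+0+0+0+0+0+0+0+1+1+0+0+0+1 mod 2 = 0
  s[2] = (000111100001111)·(010000011111101) mod 2 = 0+0+0+0+0+0+0+0+0+0+0+1+1+0+1 mod 2 = 1
  s[3] = (000000011111111)·(010000011111101) mod 2 = 0+0+0+0+0+0+0+1+1+1+1+1+1+0+1 mod 2 = 1
Syndrome = 0011
Column i of H is the binary representation of i, so the syndrome is the binary index of the flipped bit.
Read s = 0011 with s[0] as LSB: 0·2^0 + 0·2^1 + 1·2^2 + 1·2^3 = 12.
Error is at bit position 12.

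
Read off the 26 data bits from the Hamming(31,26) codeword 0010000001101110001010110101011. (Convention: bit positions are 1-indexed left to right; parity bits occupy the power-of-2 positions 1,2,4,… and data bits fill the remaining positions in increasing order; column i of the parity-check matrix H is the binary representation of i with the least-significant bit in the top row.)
Parity bits occupy power-of-2 positions; data bits are at positions {3,5,6,7,9,10,11,12,13,14,15,17,18,19,20,21,22,23,24,25,26,27,28,29,30,31} (1-indexed).
Extract: c[3]=1 c[5]=0 c[6]=0 c[7]=0 c[9]=0 c[10]=1 c[11]=1 c[12]=0 c[13]=1 c[14]=1 c[15]=1 c[17]=0 c[18]=0 c[19]=1 c[20]=0 c[21]=1 c[22]=0 c[23]=1 c[24]=1 c[25]=0 c[26]=1 c[27]=0 c[28]=1 c[29]=0 c[30]=1 c[31]=1
Data = 10000110111001010110101011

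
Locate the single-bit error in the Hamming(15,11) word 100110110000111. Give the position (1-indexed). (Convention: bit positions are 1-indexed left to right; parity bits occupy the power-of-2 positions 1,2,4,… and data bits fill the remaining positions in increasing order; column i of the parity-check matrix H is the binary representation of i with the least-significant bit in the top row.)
Syndrome s = H · r^T (mod 2), r = 100110110000111:
  s[0] = (101010101010101)·(100110110000111) mod 2 = 1+0+0+0+1+0+1+0+0+0+0+0+1+0+1 mod 2 = 1
  s[1] = (011001100110011)·(100110110000111) mod 2 = 0+0+0+0+0+0+1+0+0+0+0+0+0+1+1 mod 2 = 1
  s[2] = (000111100001111)·(100110110000111) mod 2 = 0+0+0+1+1+0+1+0+0+0+0+0+1+1+1 mod 2 = 0
  s[3] = (000000011111111)·(100110110000111) mod 2 = 0+0+0+0+0+0+0+1+0+0+0+0+1+1+1 mod 2 = 0
Syndrome = 1100
Column i of H is the binary representation of i, so the syndrome is the binary index of the flipped bit.
Read s = 1100 with s[0] as LSB: 1·2^0 + 1·2^1 + 0·2^2 + 0·2^3 = 3.
Error is at bit position 3.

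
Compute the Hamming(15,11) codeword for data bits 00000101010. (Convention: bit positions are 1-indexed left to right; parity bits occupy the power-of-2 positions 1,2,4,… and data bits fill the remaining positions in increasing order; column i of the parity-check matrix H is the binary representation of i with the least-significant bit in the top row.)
Codeword c = d · G (mod 2), d = 00000101010:
  c[0] = d·G[:,0] = (00000101010)·(11011010101) mod 2 = 0+0+0+0+0+0+0+0+0+0+0 mod 2 = 0
  c[1] = d·G[:,1] = (00000101010)·(10110110011) mod 2 = 0+0+0+0+0+1+0+0+0+1+0 mod 2 = 0
  c[2] = d·G[:,2] = (00000101010)·(10000000000) mod 2 = 0+0+0+0+0+0+0+0+0+0+0 mod 2 = 0
  c[3] = d·G[:,3] = (00000101010)·(01110001111) mod 2 = 0+0+0+0+0+0+0+1+0+1+0 mod 2 = 0
  c[4] = d·G[:,4] = (00000101010)·(01000000000) mod 2 = 0+0+0+0+0+0+0+0+0+0+0 mod 2 = 0
  c[5] = d·G[:,5] = (00000101010)·(00100000000) mod 2 = 0+0+0+0+0+0+0+0+0+0+0 mod 2 = 0
  c[6] = d·G[:,6] = (00000101010)·(00010000000) mod 2 = 0+0+0+0+0+0+0+0+0+0+0 mod 2 = 0
  c[7] = d·G[:,7] = (00000101010)·(00001111111) mod 2 = 0+0+0+0+0+1+0+1+0+1+0 mod 2 = 1
  c[8] = d·G[:,8] = (00000101010)·(00001000000) mod 2 = 0+0+0+0+0+0+0+0+0+0+0 mod 2 = 0
  c[9] = d·G[:,9] = (00000101010)·(00000100000) mod 2 = 0+0+0+0+0+1+0+0+0+0+0 mod 2 = 1
  c[10] = d·G[:,10] = (00000101010)·(00000010000) mod 2 = 0+0+0+0+0+0+0+0+0+0+0 mod 2 = 0
  c[11] = d·G[:,11] = (00000101010)·(00000001000) mod 2 = 0+0+0+0+0+0+0+1+0+0+0 mod 2 = 1
  c[12] = d·G[:,12] = (00000101010)·(00000000100) mod 2 = 0+0+0+0+0+0+0+0+0+0+0 mod 2 = 0
  c[13] = d·G[:,13] = (00000101010)·(00000000010) mod 2 = 0+0+0+0+0+0+0+0+0+1+0 mod 2 = 1
  c[14] = d·G[:,14] = (00000101010)·(00000000001) mod 2 = 0+0+0+0+0+0+0+0+0+0+0 mod 2 = 0
Codeword = 000000010101010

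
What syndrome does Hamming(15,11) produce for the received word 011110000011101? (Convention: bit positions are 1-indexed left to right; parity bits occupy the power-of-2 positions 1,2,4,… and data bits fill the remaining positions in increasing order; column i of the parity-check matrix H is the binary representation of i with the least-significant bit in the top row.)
Syndrome s = H · r^T (mod 2), r = 011110000011101:
  s[0] = (101010101010101)·(011110000011101) mod 2 = 0+0+1+0+1+0+0+0+0+0+1+0+1+0+1 mod 2 = 1
  s[1] = (011001100110011)·(011110000011101) mod 2 = 0+1+1+0+0+0+0+0+0+0+1+0+0+0+1 mod 2 = 0
  s[2] = (000111100001111)·(011110000011101) mod 2 = 0+0+0+1+1+0+0+0+0+0+0+1+1+0+1 mod 2 = 1
  s[3] = (000000011111111)·(011110000011101) mod 2 = 0+0+0+0+0+0+0+0+0+0+1+1+1+0+1 mod 2 = 0
Syndrome = 1010
Non-zero syndrome: error at position 5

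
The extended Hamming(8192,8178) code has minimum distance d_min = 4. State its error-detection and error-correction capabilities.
Detection only: up to d_min − 1 = 3 errors.
Correction: up to ⌊(d_min − 1)/2⌋ = ⌊3/2⌋ = 1 errors.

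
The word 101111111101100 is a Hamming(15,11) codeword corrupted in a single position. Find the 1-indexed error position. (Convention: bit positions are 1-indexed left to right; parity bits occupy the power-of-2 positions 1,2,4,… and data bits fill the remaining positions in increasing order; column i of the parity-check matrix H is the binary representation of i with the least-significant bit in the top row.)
Syndrome s = H · r^T (mod 2), r = 101111111101100:
  s[0] = (101010101010101)·(101111111101100) mod 2 = 1+0+1+0+1+0+1+0+1+0+0+0+1+0+0 mod 2 = 0
  s[1] = (011001100110011)·(101111111101100) mod 2 = 0+0+1+0+0+1+1+0+0+1+0+0+0+0+0 mod 2 = 0
  s[2] = (000111100001111)·(101111111101100) mod 2 = 0+0+0+1+1+1+1+0+0+0+0+1+1+0+0 mod 2 = 0
  s[3] = (000000011111111)·(101111111101100) mod 2 = 0+0+0+0+0+0+0+1+1+1+0+1+1+0+0 mod 2 = 1
Syndrome = 0001
Column i of H is the binary representation of i, so the syndrome is the binary index of the flipped bit.
Read s = 0001 with s[0] as LSB: 0·2^0 + 0·2^1 + 0·2^2 + 1·2^3 = 8.
Error is at bit position 8.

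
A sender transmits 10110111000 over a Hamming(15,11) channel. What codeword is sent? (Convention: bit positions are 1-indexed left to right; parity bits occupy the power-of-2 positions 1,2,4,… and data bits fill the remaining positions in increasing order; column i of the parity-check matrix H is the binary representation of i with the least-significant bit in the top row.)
Codeword c = d · G (mod 2), d = 10110111000:
  c[0] = d·G[:,0] = (10110111000)·(11011010101) mod 2 = 1+0+0+1+0+0+1+0+0+0+0 mod 2 = 1
  c[1] = d·G[:,1] = (10110111000)·(10110110011) mod 2 = 1+0+1+1+0+1+1+0+0+0+0 mod 2 = 1
  c[2] = d·G[:,2] = (10110111000)·(10000000000) mod 2 = 1+0+0+0+0+0+0+0+0+0+0 mod 2 = 1
  c[3] = d·G[:,3] = (10110111000)·(01110001111) mod 2 = 0+0+1+1+0+0+0+1+0+0+0 mod 2 = 1
  c[4] = d·G[:,4] = (10110111000)·(01000000000) mod 2 = 0+0+0+0+0+0+0+0+0+0+0 mod 2 = 0
  c[5] = d·G[:,5] = (10110111000)·(00100000000) mod 2 = 0+0+1+0+0+0+0+0+0+0+0 mod 2 = 1
  c[6] = d·G[:,6] = (10110111000)·(00010000000) mod 2 = 0+0+0+1+0+0+0+0+0+0+0 mod 2 = 1
  c[7] = d·G[:,7] = (10110111000)·(00001111111) mod 2 = 0+0+0+0+0+1+1+1+0+0+0 mod 2 = 1
  c[8] = d·G[:,8] = (10110111000)·(00001000000) mod 2 = 0+0+0+0+0+0+0+0+0+0+0 mod 2 = 0
  c[9] = d·G[:,9] = (10110111000)·(00000100000) mod 2 = 0+0+0+0+0+1+0+0+0+0+0 mod 2 = 1
  c[10] = d·G[:,10] = (10110111000)·(00000010000) mod 2 = 0+0+0+0+0+0+1+0+0+0+0 mod 2 = 1
  c[11] = d·G[:,11] = (10110111000)·(00000001000) mod 2 = 0+0+0+0+0+0+0+1+0+0+0 mod 2 = 1
  c[12] = d·G[:,12] = (10110111000)·(00000000100) mod 2 = 0+0+0+0+0+0+0+0+0+0+0 mod 2 = 0
  c[13] = d·G[:,13] = (10110111000)·(00000000010) mod 2 = 0+0+0+0+0+0+0+0+0+0+0 mod 2 = 0
  c[14] = d·G[:,14] = (10110111000)·(00000000001) mod 2 = 0+0+0+0+0+0+0+0+0+0+0 mod 2 = 0
Codeword = 111101110111000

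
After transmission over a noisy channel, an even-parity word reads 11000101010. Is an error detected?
Sum of received bits: 1+1+0+0+0+1+0+1+0+1+0 = 5; 5 mod 2 = 1. Result is 1 ≠ 0 → error detected.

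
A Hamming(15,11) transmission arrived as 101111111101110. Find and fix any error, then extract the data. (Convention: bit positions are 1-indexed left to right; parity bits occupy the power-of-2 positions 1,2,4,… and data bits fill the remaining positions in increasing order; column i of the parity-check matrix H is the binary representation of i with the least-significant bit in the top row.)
Syndrome s = H · r^T (mod 2), r = 101111111101110:
  s[0] = (101010101010101)·(101111111101110) mod 2 = 1+0+1+0+1+0+1+0+1+0+0+0+1+0+0 mod 2 = 0
  s[1] = (011001100110011)·(101111111101110) mod 2 = 0+0+1+0+0+1+1+0+0+1+0+0+0+1+0 mod 2 = 1
  s[2] = (000111100001111)·(101111111101110) mod 2 = 0+0+0+1+1+1+1+0+0+0+0+1+1+1+0 mod 2 = 1
  s[3] = (000000011111111)·(101111111101110) mod 2 = 0+0+0+0+0+0+0+1+1+1+0+1+1+1+0 mod 2 = 0
Syndrome = 0110
Column 6 of H equals this syndrome → error at bit 6 (1-indexed).
Flip bit 6: 101111111101110 → 101110111101110
Extract data bits at positions {3,5,6,7,9,10,11,12,13,14,15}: 11011101110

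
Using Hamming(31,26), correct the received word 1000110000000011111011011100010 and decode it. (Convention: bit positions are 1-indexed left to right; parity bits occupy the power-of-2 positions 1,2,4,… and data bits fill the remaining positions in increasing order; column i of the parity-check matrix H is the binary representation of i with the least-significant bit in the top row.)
Syndrome s = H · r^T (mod 2), r = 1000110000000011111011011100010:
  s[0] = (1010101010101010101010101010101)·(1000110000000011111011011100010) mod 2 = 1+0+0+0+1+0+0+0+0+0+0+0+0+0+1+0+1+0+1+0+1+0+0+0+1+0+0+0+0+0+0 mod 2 = 1
  s[1] = (0110011001100110011001100110011)·(1000110000000011111011011100010) mod 2 = 0+0+0+0+0+1+0+0+0+0+0+0+0+0+1+0+0+1+1+0+0+1+0+0+0+1+0+0+0+1+0 mod 2 = 1
  s[2] = (0001111000011110000111100001111)·(1000110000000011111011011100010) mod 2 = 0+0+0+0+1+1+0+0+0+0+0+0+0+0+1+0+0+0+0+0+1+1+0+0+0+0+0+0+0+1+0 mod 2 = 0
  s[3] = (0000000111111110000000011111111)·(1000110000000011111011011100010) mod 2 = 0+0+0+0+0+0+0+0+0+0+0+0+0+0+1+0+0+0+0+0+0+0+0+1+1+1+0+0+0+1+0 mod 2 = 1
  s[4] = (0000000000000001111111111111111)·(1000110000000011111011011100010) mod 2 = 0+0+0+0+0+0+0+0+0+0+0+0+0+0+0+1+1+1+1+0+1+1+0+1+1+1+0+0+0+1+0 mod 2 = 0
Syndrome = 11010
Column 11 of H equals this syndrome → error at bit 11 (1-indexed).
Flip bit 11: 1000110000000011111011011100010 → 1000110000100011111011011100010
Extract data bits at positions {3,5,6,7,9,10,11,12,13,14,15,17,18,19,20,21,22,23,24,25,26,27,28,29,30,31}: 01100010001111011011100010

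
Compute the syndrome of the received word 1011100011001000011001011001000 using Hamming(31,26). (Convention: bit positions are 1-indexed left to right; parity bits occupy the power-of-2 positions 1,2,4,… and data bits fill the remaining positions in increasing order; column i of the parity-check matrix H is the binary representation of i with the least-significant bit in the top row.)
Syndrome s = H · r^T (mod 2), r = 1011100011001000011001011001000:
  s[0] = (1010101010101010101010101010101)·(1011100011001000011001011001000) mod 2 = 1+0+1+0+1+0+0+0+1+0+0+0+1+0+0+0+0+0+1+0+0+0+0+0+1+0+0+0+0+0+0 mod 2 = 1
  s[1] = (0110011001100110011001100110011)·(1011100011001000011001011001000) mod 2 = 0+0+1+0+0+0+0+0+0+1+0+0+0+0+0+0+0+1+1+0+0+1+0+0+0+0+0+0+0+0+0 mod 2 = 1
  s[2] = (0001111000011110000111100001111)·(1011100011001000011001011001000) mod 2 = 0+0+0+1+1+0+0+0+0+0+0+0+1+0+0+0+0+0+0+0+0+1+0+0+0+0+0+1+0+0+0 mod 2 = 1
  s[3] = (0000000111111110000000011111111)·(1011100011001000011001011001000) mod 2 = 0+0+0+0+0+0+0+0+1+1+0+0+1+0+0+0+0+0+0+0+0+0+0+1+1+0+0+1+0+0+0 mod 2 = 0
  s[4] = (0000000000000001111111111111111)·(1011100011001000011001011001000) mod 2 = 0+0+0+0+0+0+0+0+0+0+0+0+0+0+0+0+0+1+1+0+0+1+0+1+1+0+0+1+0+0+0 mod 2 = 0
Syndrome = 11100
Non-zero syndrome: error at position 7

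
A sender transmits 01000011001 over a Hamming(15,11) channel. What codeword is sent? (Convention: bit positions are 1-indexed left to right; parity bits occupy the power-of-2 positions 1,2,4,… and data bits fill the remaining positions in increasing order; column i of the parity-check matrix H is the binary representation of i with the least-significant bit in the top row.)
Codeword c = d · G (mod 2), d = 01000011001:
  c[0] = d·G[:,0] = (01000011001)·(11011010101) mod 2 = 0+1+0+0+0+0+1+0+0+0+1 mod 2 = 1
  c[1] = d·G[:,1] = (01000011001)·(10110110011) mod 2 = 0+0+0+0+0+0+1+0+0+0+1 mod 2 = 0
  c[2] = d·G[:,2] = (01000011001)·(10000000000) mod 2 = 0+0+0+0+0+0+0+0+0+0+0 mod 2 = 0
  c[3] = d·G[:,3] = (01000011001)·(01110001111) mod 2 = 0+1+0+0+0+0+0+1+0+0+1 mod 2 = 1
  c[4] = d·G[:,4] = (01000011001)·(01000000000) mod 2 = 0+1+0+0+0+0+0+0+0+0+0 mod 2 = 1
  c[5] = d·G[:,5] = (01000011001)·(00100000000) mod 2 = 0+0+0+0+0+0+0+0+0+0+0 mod 2 = 0
  c[6] = d·G[:,6] = (01000011001)·(00010000000) mod 2 = 0+0+0+0+0+0+0+0+0+0+0 mod 2 = 0
  c[7] = d·G[:,7] = (01000011001)·(00001111111) mod 2 = 0+0+0+0+0+0+1+1+0+0+1 mod 2 = 1
  c[8] = d·G[:,8] = (01000011001)·(00001000000) mod 2 = 0+0+0+0+0+0+0+0+0+0+0 mod 2 = 0
  c[9] = d·G[:,9] = (01000011001)·(00000100000) mod 2 = 0+0+0+0+0+0+0+0+0+0+0 mod 2 = 0
  c[10] = d·G[:,10] = (01000011001)·(00000010000) mod 2 = 0+0+0+0+0+0+1+0+0+0+0 mod 2 = 1
  c[11] = d·G[:,11] = (01000011001)·(00000001000) mod 2 = 0+0+0+0+0+0+0+1+0+0+0 mod 2 = 1
  c[12] = d·G[:,12] = (01000011001)·(00000000100) mod 2 = 0+0+0+0+0+0+0+0+0+0+0 mod 2 = 0
  c[13] = d·G[:,13] = (01000011001)·(00000000010) mod 2 = 0+0+0+0+0+0+0+0+0+0+0 mod 2 = 0
  c[14] = d·G[:,14] = (01000011001)·(00000000001) mod 2 = 0+0+0+0+0+0+0+0+0+0+1 mod 2 = 1
Codeword = 100110010011001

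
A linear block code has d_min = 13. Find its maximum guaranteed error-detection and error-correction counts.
(a) Detection requires d_min ≥ e+1, so e ≤ d_min − 1 = 12.
(b) Correction requires d_min ≥ 2t+1, so t ≤ ⌊(d_min − 1)/2⌋ = ⌊12/2⌋ = 6.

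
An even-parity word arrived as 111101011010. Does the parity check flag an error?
Sum of received bits: 1+1+1+1+0+1+0+1+1+0+1+0 = 8; 8 mod 2 = 0. Result is 0 → no error detected.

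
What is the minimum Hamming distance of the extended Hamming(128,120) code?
d_min = 4 (adding an overall parity bit to Hamming(127,120) raises d_min from 3 to 4).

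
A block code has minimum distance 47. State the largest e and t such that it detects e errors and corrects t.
(a) Detection requires d_min ≥ e+1, so e ≤ d_min − 1 = 46.
(b) Correction requires d_min ≥ 2t+1, so t ≤ ⌊(d_min − 1)/2⌋ = ⌊46/2⌋ = 23.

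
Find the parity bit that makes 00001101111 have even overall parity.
Sum of data bits: 0+0+0+0+1+1+0+1+1+1+1 = 6.
6 mod 2 = 0, so parity bit = 0.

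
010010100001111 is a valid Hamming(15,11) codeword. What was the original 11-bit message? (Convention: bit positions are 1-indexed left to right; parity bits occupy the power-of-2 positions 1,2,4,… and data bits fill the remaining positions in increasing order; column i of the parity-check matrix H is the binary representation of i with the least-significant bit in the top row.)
Parity bits occupy power-of-2 positions; data bits are at positions {3,5,6,7,9,10,11,12,13,14,15} (1-indexed).
Extract: c[3]=0 c[5]=1 c[6]=0 c[7]=1 c[9]=0 c[10]=0 c[11]=0 c[12]=1 c[13]=1 c[14]=1 c[15]=1
Data = 01010001111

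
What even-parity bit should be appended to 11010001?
Sum of data bits: 1+1+0+1+0+0+0+1 = 4.
4 mod 2 = 0, so parity bit = 0.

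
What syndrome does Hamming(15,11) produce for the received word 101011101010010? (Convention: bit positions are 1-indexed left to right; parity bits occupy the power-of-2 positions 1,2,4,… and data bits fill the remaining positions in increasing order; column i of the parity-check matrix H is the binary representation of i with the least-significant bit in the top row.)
Syndrome s = H · r^T (mod 2), r = 101011101010010:
  s[0] = (101010101010101)·(101011101010010) mod 2 = 1+0+1+0+1+0+1+0+1+0+1+0+0+0+0 mod 2 = 0
  s[1] = (011001100110011)·(101011101010010) mod 2 = 0+0+1+0+0+1+1+0+0+0+1+0+0+1+0 mod 2 = 1
  s[2] = (000111100001111)·(101011101010010) mod 2 = 0+0+0+0+1+1+1+0+0+0+0+0+0+1+0 mod 2 = 0
  s[3] = (000000011111111)·(101011101010010) mod 2 = 0+0+0+0+0+0+0+0+1+0+1+0+0+1+0 mod 2 = 1
Syndrome = 0101
Non-zero syndrome: error at position 10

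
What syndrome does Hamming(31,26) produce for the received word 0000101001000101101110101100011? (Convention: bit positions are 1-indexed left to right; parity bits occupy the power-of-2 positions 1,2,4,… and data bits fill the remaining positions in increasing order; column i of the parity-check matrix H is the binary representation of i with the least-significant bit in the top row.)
Syndrome s = H · r^T (mod 2), r = 0000101001000101101110101100011:
  s[0] = (1010101010101010101010101010101)·(0000101001000101101110101100011) mod 2 = 0+0+0+0+1+0+1+0+0+0+0+0+0+0+0+0+1+0+1+0+1+0+1+0+1+0+0+0+0+0+1 mod 2 = 0
  s[1] = (0110011001100110011001100110011)·(0000101001000101101110101100011) mod 2 = 0+0+0+0+0+0+1+0+0+1+0+0+0+1+0+0+0+0+1+0+0+0+1+0+0+1+0+0+0+1+1 mod 2 = 0
  s[2] = (0001111000011110000111100001111)·(0000101001000101101110101100011) mod 2 = 0+0+0+0+1+0+1+0+0+0+0+0+0+1+0+0+0+0+0+1+1+0+1+0+0+0+0+0+0+1+1 mod 2 = 0
  s[3] = (0000000111111110000000011111111)·(0000101001000101101110101100011) mod 2 = 0+0+0+0+0+0+0+0+0+1+0+0+0+1+0+0+0+0+0+0+0+0+0+0+1+1+0+0+0+1+1 mod 2 = 0
  s[4] = (0000000000000001111111111111111)·(0000101001000101101110101100011) mod 2 = 0+0+0+0+0+0+0+0+0+0+0+0+0+0+0+1+1+0+1+1+1+0+1+0+1+1+0+0+0+1+1 mod 2 = 0
Syndrome = 00000
s = 0: no error detected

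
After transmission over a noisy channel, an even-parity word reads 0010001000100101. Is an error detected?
Sum of received bits: 0+0+1+0+0+0+1+0+0+0+1+0+0+1+0+1 = 5; 5 mod 2 = 1. Result is 1 ≠ 0 → error detected.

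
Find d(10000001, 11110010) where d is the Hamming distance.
XOR = 01110011, count of 1s = 5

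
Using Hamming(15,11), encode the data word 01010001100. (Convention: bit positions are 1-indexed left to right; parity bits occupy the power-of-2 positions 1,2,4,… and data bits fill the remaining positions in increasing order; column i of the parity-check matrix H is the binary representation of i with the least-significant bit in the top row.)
Codeword c = d · G (mod 2), d = 01010001100:
  c[0] = d·G[:,0] = (01010001100)·(11011010101) mod 2 = 0+1+0+1+0+0+0+0+1+0+0 mod 2 = 1
  c[1] = d·G[:,1] = (01010001100)·(10110110011) mod 2 = 0+0+0+1+0+0+0+0+0+0+0 mod 2 = 1
  c[2] = d·G[:,2] = (01010001100)·(10000000000) mod 2 = 0+0+0+0+0+0+0+0+0+0+0 mod 2 = 0
  c[3] = d·G[:,3] = (01010001100)·(01110001111) mod 2 = 0+1+0+1+0+0+0+1+1+0+0 mod 2 = 0
  c[4] = d·G[:,4] = (01010001100)·(01000000000) mod 2 = 0+1+0+0+0+0+0+0+0+0+0 mod 2 = 1
  c[5] = d·G[:,5] = (01010001100)·(00100000000) mod 2 = 0+0+0+0+0+0+0+0+0+0+0 mod 2 = 0
  c[6] = d·G[:,6] = (01010001100)·(00010000000) mod 2 = 0+0+0+1+0+0+0+0+0+0+0 mod 2 = 1
  c[7] = d·G[:,7] = (01010001100)·(00001111111) mod 2 = 0+0+0+0+0+0+0+1+1+0+0 mod 2 = 0
  c[8] = d·G[:,8] = (01010001100)·(00001000000) mod 2 = 0+0+0+0+0+0+0+0+0+0+0 mod 2 = 0
  c[9] = d·G[:,9] = (01010001100)·(00000100000) mod 2 = 0+0+0+0+0+0+0+0+0+0+0 mod 2 = 0
  c[10] = d·G[:,10] = (01010001100)·(00000010000) mod 2 = 0+0+0+0+0+0+0+0+0+0+0 mod 2 = 0
  c[11] = d·G[:,11] = (01010001100)·(00000001000) mod 2 = 0+0+0+0+0+0+0+1+0+0+0 mod 2 = 1
  c[12] = d·G[:,12] = (01010001100)·(00000000100) mod 2 = 0+0+0+0+0+0+0+0+1+0+0 mod 2 = 1
  c[13] = d·G[:,13] = (01010001100)·(00000000010) mod 2 = 0+0+0+0+0+0+0+0+0+0+0 mod 2 = 0
  c[14] = d·G[:,14] = (01010001100)·(00000000001) mod 2 = 0+0+0+0+0+0+0+0+0+0+0 mod 2 = 0
Codeword = 110010100001100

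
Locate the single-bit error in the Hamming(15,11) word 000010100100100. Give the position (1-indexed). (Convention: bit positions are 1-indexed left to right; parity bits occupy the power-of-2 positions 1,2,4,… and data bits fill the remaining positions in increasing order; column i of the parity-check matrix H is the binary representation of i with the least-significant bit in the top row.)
Syndrome s = H · r^T (mod 2), r = 000010100100100:
  s[0] = (101010101010101)·(000010100100100) mod 2 = 0+0+0+0+1+0+1+0+0+0+0+0+1+0+0 mod 2 = 1
  s[1] = (011001100110011)·(000010100100100) mod 2 = 0+0+0+0+0+0+1+0+0+1+0+0+0+0+0 mod 2 = 0
  s[2] = (000111100001111)·(000010100100100) mod 2 = 0+0+0+0+1+0+1+0+0+0+0+0+1+0+0 mod 2 = 1
  s[3] = (000000011111111)·(000010100100100) mod 2 = 0+0+0+0+0+0+0+0+0+1+0+0+1+0+0 mod 2 = 0
Syndrome = 1010
Column i of H is the binary representation of i, so the syndrome is the binary index of the flipped bit.
Read s = 1010 with s[0] as LSB: 1·2^0 + 0·2^1 + 1·2^2 + 0·2^3 = 5.
Error is at bit position 5.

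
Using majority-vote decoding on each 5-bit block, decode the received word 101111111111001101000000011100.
Split into 5-bit blocks and majority-vote each:
  block 1 = 10111: 4 ones, 1 zeros → 1
  block 2 = 11111: 5 ones, 0 zeros → 1
  block 3 = 11001: 3 ones, 2 zeros → 1
  block 4 = 10100: 2 ones, 3 zeros → 0
  block 5 = 00000: 0 ones, 5 zeros → 0
  block 6 = 11100: 3 ones, 2 zeros → 1
Decoded = 111001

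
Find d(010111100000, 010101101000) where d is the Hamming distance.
XOR = 000010001000, count of 1s = 2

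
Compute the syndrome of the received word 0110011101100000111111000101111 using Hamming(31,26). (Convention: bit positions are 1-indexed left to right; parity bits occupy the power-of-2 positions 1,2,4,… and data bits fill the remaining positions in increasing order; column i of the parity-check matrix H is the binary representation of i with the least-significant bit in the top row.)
Syndrome s = H · r^T (mod 2), r = 0110011101100000111111000101111:
  s[0] = (1010101010101010101010101010101)·(0110011101100000111111000101111) mod 2 = 0+0+1+0+0+0+1+0+0+0+1+0+0+0+0+0+1+0+1+0+1+0+0+0+0+0+0+0+1+0+1 mod 2 = 0
  s[1] = (0110011001100110011001100110011)·(0110011101100000111111000101111) mod 2 = 0+1+1+0+0+1+1+0+0+1+1+0+0+0+0+0+0+1+1+0+0+1+0+0+0+1+0+0+0+1+1 mod 2 = 0
  s[2] = (0001111000011110000111100001111)·(0110011101100000111111000101111) mod 2 = 0+0+0+0+0+1+1+0+0+0+0+0+0+0+0+0+0+0+0+1+1+1+0+0+0+0+0+1+1+1+1 mod 2 = 1
  s[3] = (0000000111111110000000011111111)·(0110011101100000111111000101111) mod 2 = 0+0+0+0+0+0+0+1+0+1+1+0+0+0+0+0+0+0+0+0+0+0+0+0+0+1+0+1+1+1+1 mod 2 = 0
  s[4] = (0000000000000001111111111111111)·(0110011101100000111111000101111) mod 2 = 0+0+0+0+0+0+0+0+0+0+0+0+0+0+0+0+1+1+1+1+1+1+0+0+0+1+0+1+1+1+1 mod 2 = 1
Syndrome = 00101
Non-zero syndrome: error at position 20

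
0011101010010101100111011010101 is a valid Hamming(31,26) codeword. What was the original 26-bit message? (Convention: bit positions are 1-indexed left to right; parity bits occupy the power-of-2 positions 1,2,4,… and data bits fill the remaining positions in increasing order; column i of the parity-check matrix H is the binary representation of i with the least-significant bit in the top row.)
Parity bits occupy power-of-2 positions; data bits are at positions {3,5,6,7,9,10,11,12,13,14,15,17,18,19,20,21,22,23,24,25,26,27,28,29,30,31} (1-indexed).
Extract: c[3]=1 c[5]=1 c[6]=0 c[7]=1 c[9]=1 c[10]=0 c[11]=0 c[12]=1 c[13]=0 c[14]=1 c[15]=0 c[17]=1 c[18]=0 c[19]=0 c[20]=1 c[21]=1 c[22]=1 c[23]=0 c[24]=1 c[25]=1 c[26]=0 c[27]=1 c[28]=0 c[29]=1 c[30]=0 c[31]=1
Data = 11011001010100111011010101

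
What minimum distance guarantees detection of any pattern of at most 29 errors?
Detecting e errors requires d_min ≥ e + 1 = 29 + 1 = 30.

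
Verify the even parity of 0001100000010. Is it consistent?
Sum of all bits: 0+0+0+1+1+0+0+0+0+0+0+1+0 = 3; 3 mod 2 = 1. Result is 1 → parity error detected.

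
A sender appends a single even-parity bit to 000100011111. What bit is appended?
Sum of data bits: 0+0+0+1+0+0+0+1+1+1+1+1 = 6.
6 mod 2 = 0, so parity bit = 0.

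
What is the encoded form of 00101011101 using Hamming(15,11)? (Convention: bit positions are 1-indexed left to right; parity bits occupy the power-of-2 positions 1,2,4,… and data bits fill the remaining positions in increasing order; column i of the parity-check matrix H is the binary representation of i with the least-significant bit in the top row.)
Codeword c = d · G (mod 2), d = 00101011101:
  c[0] = d·G[:,0] = (00101011101)·(11011010101) mod 2 = 0+0+0+0+1+0+1+0+1+0+1 mod 2 = 0
  c[1] = d·G[:,1] = (00101011101)·(10110110011) mod 2 = 0+0+1+0+0+0+1+0+0+0+1 mod 2 = 1
  c[2] = d·G[:,2] = (00101011101)·(10000000000) mod 2 = 0+0+0+0+0+0+0+0+0+0+0 mod 2 = 0
  c[3] = d·G[:,3] = (00101011101)·(01110001111) mod 2 = 0+0+1+0+0+0+0+1+1+0+1 mod 2 = 0
  c[4] = d·G[:,4] = (00101011101)·(01000000000) mod 2 = 0+0+0+0+0+0+0+0+0+0+0 mod 2 = 0
  c[5] = d·G[:,5] = (00101011101)·(00100000000) mod 2 = 0+0+1+0+0+0+0+0+0+0+0 mod 2 = 1
  c[6] = d·G[:,6] = (00101011101)·(00010000000) mod 2 = 0+0+0+0+0+0+0+0+0+0+0 mod 2 = 0
  c[7] = d·G[:,7] = (00101011101)·(00001111111) mod 2 = 0+0+0+0+1+0+1+1+1+0+1 mod 2 = 1
  c[8] = d·G[:,8] = (00101011101)·(00001000000) mod 2 = 0+0+0+0+1+0+0+0+0+0+0 mod 2 = 1
  c[9] = d·G[:,9] = (00101011101)·(00000100000) mod 2 = 0+0+0+0+0+0+0+0+0+0+0 mod 2 = 0
  c[10] = d·G[:,10] = (00101011101)·(00000010000) mod 2 = 0+0+0+0+0+0+1+0+0+0+0 mod 2 = 1
  c[11] = d·G[:,11] = (00101011101)·(00000001000) mod 2 = 0+0+0+0+0+0+0+1+0+0+0 mod 2 = 1
  c[12] = d·G[:,12] = (00101011101)·(00000000100) mod 2 = 0+0+0+0+0+0+0+0+1+0+0 mod 2 = 1
  c[13] = d·G[:,13] = (00101011101)·(00000000010) mod 2 = 0+0+0+0+0+0+0+0+0+0+0 mod 2 = 0
  c[14] = d·G[:,14] = (00101011101)·(00000000001) mod 2 = 0+0+0+0+0+0+0+0+0+0+1 mod 2 = 1
Codeword = 010001011011101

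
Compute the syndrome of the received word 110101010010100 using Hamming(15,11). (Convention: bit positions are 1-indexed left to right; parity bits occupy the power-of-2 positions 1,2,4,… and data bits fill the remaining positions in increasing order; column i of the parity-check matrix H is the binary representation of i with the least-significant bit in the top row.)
Syndrome s = H · r^T (mod 2), r = 110101010010100:
  s[0] = (101010101010101)·(110101010010100) mod 2 = 1+0+0+0+0+0+0+0+0+0+1+0+1+0+0 mod 2 = 1
  s[1] = (011001100110011)·(110101010010100) mod 2 = 0+1+0+0+0+1+0+0+0+0+1+0+0+0+0 mod 2 = 1
  s[2] = (000111100001111)·(110101010010100) mod 2 = 0+0+0+1+0+1+0+0+0+0+0+0+1+0+0 mod 2 = 1
  s[3] = (000000011111111)·(110101010010100) mod 2 = 0+0+0+0+0+0+0+1+0+0+1+0+1+0+0 mod 2 = 1
Syndrome = 1111
Non-zero syndrome: error at position 15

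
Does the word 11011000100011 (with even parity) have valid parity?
Sum of all bits: 1+1+0+1+1+0+0+0+1+0+0+0+1+1 = 7; 7 mod 2 = 1. Result is 1 → parity error detected.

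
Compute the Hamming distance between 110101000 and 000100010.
XOR = 110001010, count of 1s = 4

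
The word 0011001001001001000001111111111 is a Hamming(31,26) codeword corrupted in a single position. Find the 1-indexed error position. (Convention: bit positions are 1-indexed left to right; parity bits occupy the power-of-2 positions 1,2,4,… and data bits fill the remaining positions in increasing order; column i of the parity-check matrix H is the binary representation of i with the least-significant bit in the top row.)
Syndrome s = H · r^T (mod 2), r = 0011001001001001000001111111111:
  s[0] = (1010101010101010101010101010101)·(0011001001001001000001111111111) mod 2 = 0+0+1+0+0+0+1+0+0+0+0+0+1+0+0+0+0+0+0+0+0+0+1+0+1+0+1+0+1+0+1 mod 2 = 0
  s[1] = (0110011001100110011001100110011)·(0011001001001001000001111111111) mod 2 = 0+0+1+0+0+0+1+0+0+1+0+0+0+0+0+0+0+0+0+0+0+1+1+0+0+1+1+0+0+1+1 mod 2 = 1
  s[2] = (0001111000011110000111100001111)·(0011001001001001000001111111111) mod 2 = 0+0+0+1+0+0+1+0+0+0+0+0+1+0+0+0+0+0+0+0+0+1+1+0+0+0+0+1+1+1+1 mod 2 = 1
  s[3] = (0000000111111110000000011111111)·(0011001001001001000001111111111) mod 2 = 0+0+0+0+0+0+0+0+0+1+0+0+1+0+0+0+0+0+0+0+0+0+0+1+1+1+1+1+1+1+1 mod 2 = 0
  s[4] = (0000000000000001111111111111111)·(0011001001001001000001111111111) mod 2 = 0+0+0+0+0+0+0+0+0+0+0+0+0+0+0+1+0+0+0+0+0+1+1+1+1+1+1+1+1+1+1 mod 2 = 1
Syndrome = 01101
Column i of H is the binary representation of i, so the syndrome is the binary index of the flipped bit.
Read s = 01101 with s[0] as LSB: 0·2^0 + 1·2^1 + 1·2^2 + 0·2^3 + 1·2^4 = 22.
Error is at bit position 22.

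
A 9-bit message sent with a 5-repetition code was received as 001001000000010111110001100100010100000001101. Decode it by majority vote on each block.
Split into 5-bit blocks and majority-vote each:
  block 1 = 00100: 1 ones, 4 zeros → 0
  block 2 = 10000: 1 ones, 4 zeros → 0
  block 3 = 00010: 1 ones, 4 zeros → 0
  block 4 = 11111: 5 ones, 0 zeros → 1
  block 5 = 00011: 2 ones, 3 zeros → 0
  block 6 = 00100: 1 ones, 4 zeros → 0
  block 7 = 01010: 2 ones, 3 zeros → 0
  block 8 = 00000: 0 ones, 5 zeros → 0
  block 9 = 01101: 3 ones, 2 zeros → 1
Decoded = 000100001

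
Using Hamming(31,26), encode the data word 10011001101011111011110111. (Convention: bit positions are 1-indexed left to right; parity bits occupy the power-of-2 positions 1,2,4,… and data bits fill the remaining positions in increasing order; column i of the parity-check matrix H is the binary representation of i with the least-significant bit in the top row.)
Codeword c = d · G (mod 2), d = 10011001101011111011110111:
  c[0] = d·G[:,0] = (10011001101011111011110111)·(11011010101101010101010101) mod 2 = 1+0+0+1+1+0+0+0+1+0+1+0+0+1+0+1+0+0+0+1+0+1+0+1+0+1 mod 2 = 1
  c[1] = d·G[:,1] = (10011001101011111011110111)·(10110110011011001100110011) mod 2 = 1+0+0+1+0+0+0+0+0+0+1+0+1+1+0+0+1+0+0+0+1+1+0+0+1+1 mod 2 = 0
  c[2] = d·G[:,2] = (10011001101011111011110111)·(10000000000000000000000000) mod 2 = 1+0+0+0+0+0+0+0+0+0+0+0+0+0+0+0+0+0+0+0+0+0+0+0+0+0 mod 2 = 1
  c[3] = d·G[:,3] = (10011001101011111011110111)·(01110001111000111100001111) mod 2 = 0+0+0+1+0+0+0+1+1+0+1+0+0+0+1+1+1+0+0+0+0+0+0+1+1+1 mod 2 = 0
  c[4] = d·G[:,4] = (10011001101011111011110111)·(01000000000000000000000000) mod 2 = 0+0+0+0+0+0+0+0+0+0+0+0+0+0+0+0+0+0+0+0+0+0+0+0+0+0 mod 2 = 0
  c[5] = d·G[:,5] = (10011001101011111011110111)·(00100000000000000000000000) mod 2 = 0+0+0+0+0+0+0+0+0+0+0+0+0+0+0+0+0+0+0+0+0+0+0+0+0+0 mod 2 = 0
  c[6] = d·G[:,6] = (10011001101011111011110111)·(00010000000000000000000000) mod 2 = 0+0+0+1+0+0+0+0+0+0+0+0+0+0+0+0+0+0+0+0+0+0+0+0+0+0 mod 2 = 1
  c[7] = d·G[:,7] = (10011001101011111011110111)·(00001111111000000011111111) mod 2 = 0+0+0+0+1+0+0+1+1+0+1+0+0+0+0+0+0+0+1+1+1+1+0+1+1+1 mod 2 = 1
  c[8] = d·G[:,8] = (10011001101011111011110111)·(00001000000000000000000000) mod 2 = 0+0+0+0+1+0+0+0+0+0+0+0+0+0+0+0+0+0+0+0+0+0+0+0+0+0 mod 2 = 1
  c[9] = d·G[:,9] = (10011001101011111011110111)·(00000100000000000000000000) mod 2 = 0+0+0+0+0+0+0+0+0+0+0+0+0+0+0+0+0+0+0+0+0+0+0+0+0+0 mod 2 = 0
  c[10] = d·G[:,10] = (10011001101011111011110111)·(00000010000000000000000000) mod 2 = 0+0+0+0+0+0+0+0+0+0+0+0+0+0+0+0+0+0+0+0+0+0+0+0+0+0 mod 2 = 0
  c[11] = d·G[:,11] = (10011001101011111011110111)·(00000001000000000000000000) mod 2 = 0+0+0+0+0+0+0+1+0+0+0+0+0+0+0+0+0+0+0+0+0+0+0+0+0+0 mod 2 = 1
  c[12] = d·G[:,12] = (10011001101011111011110111)·(00000000100000000000000000) mod 2 = 0+0+0+0+0+0+0+0+1+0+0+0+0+0+0+0+0+0+0+0+0+0+0+0+0+0 mod 2 = 1
  c[13] = d·G[:,13] = (10011001101011111011110111)·(00000000010000000000000000) mod 2 = 0+0+0+0+0+0+0+0+0+0+0+0+0+0+0+0+0+0+0+0+0+0+0+0+0+0 mod 2 = 0
  c[14] = d·G[:,14] = (10011001101011111011110111)·(00000000001000000000000000) mod 2 = 0+0+0+0+0+0+0+0+0+0+1+0+0+0+0+0+0+0+0+0+0+0+0+0+0+0 mod 2 = 1
  c[15] = d·G[:,15] = (10011001101011111011110111)·(00000000000111111111111111) mod 2 = 0+0+0+0+0+0+0+0+0+0+0+0+1+1+1+1+1+0+1+1+1+1+0+1+1+1 mod 2 = 0
  c[16] = d·G[:,16] = (10011001101011111011110111)·(00000000000100000000000000) mod 2 = 0+0+0+0+0+0+0+0+0+0+0+0+0+0+0+0+0+0+0+0+0+0+0+0+0+0 mod 2 = 0
  c[17] = d·G[:,17] = (10011001101011111011110111)·(00000000000010000000000000) mod 2 = 0+0+0+0+0+0+0+0+0+0+0+0+1+0+0+0+0+0+0+0+0+0+0+0+0+0 mod 2 = 1
  c[18] = d·G[:,18] = (10011001101011111011110111)·(00000000000001000000000000) mod 2 = 0+0+0+0+0+0+0+0+0+0+0+0+0+1+0+0+0+0+0+0+0+0+0+0+0+0 mod 2 = 1
  c[19] = d·G[:,19] = (10011001101011111011110111)·(00000000000000100000000000) mod 2 = 0+0+0+0+0+0+0+0+0+0+0+0+0+0+1+0+0+0+0+0+0+0+0+0+0+0 mod 2 = 1
  c[20] = d·G[:,20] = (10011001101011111011110111)·(00000000000000010000000000) mod 2 = 0+0+0+0+0+0+0+0+0+0+0+0+0+0+0+1+0+0+0+0+0+0+0+0+0+0 mod 2 = 1
  c[21] = d·G[:,21] = (10011001101011111011110111)·(00000000000000001000000000) mod 2 = 0+0+0+0+0+0+0+0+0+0+0+0+0+0+0+0+1+0+0+0+0+0+0+0+0+0 mod 2 = 1
  c[22] = d·G[:,22] = (10011001101011111011110111)·(00000000000000000100000000) mod 2 = 0+0+0+0+0+0+0+0+0+0+0+0+0+0+0+0+0+0+0+0+0+0+0+0+0+0 mod 2 = 0
  c[23] = d·G[:,23] = (10011001101011111011110111)·(00000000000000000010000000) mod 2 = 0+0+0+0+0+0+0+0+0+0+0+0+0+0+0+0+0+0+1+0+0+0+0+0+0+0 mod 2 = 1
  c[24] = d·G[:,24] = (10011001101011111011110111)·(00000000000000000001000000) mod 2 = 0+0+0+0+0+0+0+0+0+0+0+0+0+0+0+0+0+0+0+1+0+0+0+0+0+0 mod 2 = 1
  c[25] = d·G[:,25] = (10011001101011111011110111)·(00000000000000000000100000) mod 2 = 0+0+0+0+0+0+0+0+0+0+0+0+0+0+0+0+0+0+0+0+1+0+0+0+0+0 mod 2 = 1
  c[26] = d·G[:,26] = (10011001101011111011110111)·(00000000000000000000010000) mod 2 = 0+0+0+0+0+0+0+0+0+0+0+0+0+0+0+0+0+0+0+0+0+1+0+0+0+0 mod 2 = 1
  c[27] = d·G[:,27] = (10011001101011111011110111)·(00000000000000000000001000) mod 2 = 0+0+0+0+0+0+0+0+0+0+0+0+0+0+0+0+0+0+0+0+0+0+0+0+0+0 mod 2 = 0
  c[28] = d·G[:,28] = (10011001101011111011110111)·(00000000000000000000000100) mod 2 = 0+0+0+0+0+0+0+0+0+0+0+0+0+0+0+0+0+0+0+0+0+0+0+1+0+0 mod 2 = 1
  c[29] = d·G[:,29] = (10011001101011111011110111)·(00000000000000000000000010) mod 2 = 0+0+0+0+0+0+0+0+0+0+0+0+0+0+0+0+0+0+0+0+0+0+0+0+1+0 mod 2 = 1
  c[30] = d·G[:,30] = (10011001101011111011110111)·(00000000000000000000000001) mod 2 = 0+0+0+0+0+0+0+0+0+0+0+0+0+0+0+0+0+0+0+0+0+0+0+0+0+1 mod 2 = 1
Codeword = 1010001110011010011111011110111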